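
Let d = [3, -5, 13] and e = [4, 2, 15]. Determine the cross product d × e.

i: (-5)·15 - 13·2 = -75 - 26 = -101
j: 13·4 - 3·15 = 52 - 45 = 7
k: 3·2 - (-5)·4 = 6 - (-20) = 26
d × e = (-101, 7, 26)

(-101, 7, 26)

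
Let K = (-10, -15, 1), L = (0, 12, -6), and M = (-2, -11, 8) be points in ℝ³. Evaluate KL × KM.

(217, -126, -176)

KL = (10, 27, -7)
KM = (8, 4, 7)
i: 27·7 - (-7)·4 = 189 - (-28) = 217
j: (-7)·8 - 10·7 = -56 - 70 = -126
k: 10·4 - 27·8 = 40 - 216 = -176
KL × KM = (217, -126, -176)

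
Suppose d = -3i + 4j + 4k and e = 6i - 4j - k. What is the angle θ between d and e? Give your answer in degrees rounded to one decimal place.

d · e = (-3)·6 + 4·(-4) + 4·(-1) = -18 - 16 - 4 = -38
|d|² = 9 + 16 + 16 = 41,  |d| = √41 ≈ 6.403124
|e|² = 36 + 16 + 1 = 53,  |e| = √53 ≈ 7.280110
cos θ = -38 / (6.403124 · 7.280110) ≈ -0.81518
θ = arccos(-0.81518) ≈ 144.6°

144.6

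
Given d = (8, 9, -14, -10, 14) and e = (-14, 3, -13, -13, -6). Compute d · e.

143

d · e = 8·(-14) + 9·3 + (-14)·(-13) + (-10)·(-13) + 14·(-6) = -112 + 27 + 182 + 130 - 84 = 143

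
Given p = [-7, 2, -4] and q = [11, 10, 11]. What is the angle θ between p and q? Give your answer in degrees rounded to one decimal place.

p · q = (-7)·11 + 2·10 + (-4)·11 = -77 + 20 - 44 = -101
|p|² = 49 + 4 + 16 = 69,  |p| = √69 ≈ 8.306624
|q|² = 121 + 100 + 121 = 342,  |q| = √342 ≈ 18.493242
cos θ = -101 / (8.306624 · 18.493242) ≈ -0.65748
θ = arccos(-0.65748) ≈ 131.1°

131.1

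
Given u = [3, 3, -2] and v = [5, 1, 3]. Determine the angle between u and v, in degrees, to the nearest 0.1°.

64.4

u · v = 3·5 + 3·1 + (-2)·3 = 15 + 3 - 6 = 12
|u|² = 9 + 9 + 4 = 22,  |u| = √22 ≈ 4.690416
|v|² = 25 + 1 + 9 = 35,  |v| = √35 ≈ 5.916080
cos θ = 12 / (4.690416 · 5.916080) ≈ 0.43245
θ = arccos(0.43245) ≈ 64.4°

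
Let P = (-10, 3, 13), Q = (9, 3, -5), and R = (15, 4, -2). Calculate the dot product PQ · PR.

745

PQ = Q − P = (19, 0, -18)
PR = R − P = (25, 1, -15)
PQ · PR = 19·25 + 0·1 + (-18)·(-15) = 475 + 0 + 270 = 745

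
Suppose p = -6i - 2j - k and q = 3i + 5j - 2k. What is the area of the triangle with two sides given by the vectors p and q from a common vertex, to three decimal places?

14.849

i: (-2)·(-2) - (-1)·5 = 4 - (-5) = 9
j: (-1)·3 - (-6)·(-2) = -3 - 12 = -15
k: (-6)·5 - (-2)·3 = -30 - (-6) = -24
p × q = (9, -15, -24)
|p × q| = √(9² + (-15)² + (-24)²) = √882 ≈ 29.6985
area = ½ · 29.6985 ≈ 14.849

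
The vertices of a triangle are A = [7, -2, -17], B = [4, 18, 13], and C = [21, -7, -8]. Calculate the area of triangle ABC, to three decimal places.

307.788

AB = (-3, 20, 30),  AC = (14, -5, 9)
i: 20·9 - 30·(-5) = 180 - (-150) = 330
j: 30·14 - (-3)·9 = 420 - (-27) = 447
k: (-3)·(-5) - 20·14 = 15 - 280 = -265
AB × AC = (330, 447, -265)
|AB × AC| = √378934 ≈ 615.5762
area = ½ · 615.5762 ≈ 307.788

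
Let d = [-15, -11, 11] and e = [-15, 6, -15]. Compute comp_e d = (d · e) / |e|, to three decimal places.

d · e = (-15)·(-15) + (-11)·6 + 11·(-15) = 225 - 66 - 165 = -6
|e| = √(225 + 36 + 225) = √486 ≈ 22.0454
comp_e d = -6 / √486 ≈ -0.272

-0.272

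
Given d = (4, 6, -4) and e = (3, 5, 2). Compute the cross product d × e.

i: 6·2 - (-4)·5 = 12 - (-20) = 32
j: (-4)·3 - 4·2 = -12 - 8 = -20
k: 4·5 - 6·3 = 20 - 18 = 2
d × e = (32, -20, 2)

(32, -20, 2)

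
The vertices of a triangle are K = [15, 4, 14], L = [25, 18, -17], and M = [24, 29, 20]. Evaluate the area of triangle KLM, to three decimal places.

KL = (10, 14, -31),  KM = (9, 25, 6)
i: 14·6 - (-31)·25 = 84 - (-775) = 859
j: (-31)·9 - 10·6 = -279 - 60 = -339
k: 10·25 - 14·9 = 250 - 126 = 124
KL × KM = (859, -339, 124)
|KL × KM| = √868178 ≈ 931.7607
area = ½ · 931.7607 ≈ 465.880

465.880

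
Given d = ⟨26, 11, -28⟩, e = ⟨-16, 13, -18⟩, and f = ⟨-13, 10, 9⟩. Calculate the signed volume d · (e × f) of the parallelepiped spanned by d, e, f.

11628

e × f:
i: 13·9 - (-18)·10 = 117 - (-180) = 297
j: (-18)·(-13) - (-16)·9 = 234 - (-144) = 378
k: (-16)·10 - 13·(-13) = -160 - (-169) = 9
e × f = (297, 378, 9)
d · (e × f) = 26·297 + 11·378 + (-28)·9 = 7722 + 4158 - 252 = 11628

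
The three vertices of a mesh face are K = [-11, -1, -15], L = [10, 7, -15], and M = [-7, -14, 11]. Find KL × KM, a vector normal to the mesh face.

(208, -546, -305)

KL = (21, 8, 0)
KM = (4, -13, 26)
i: 8·26 - 0·(-13) = 208 - 0 = 208
j: 0·4 - 21·26 = 0 - 546 = -546
k: 21·(-13) - 8·4 = -273 - 32 = -305
KL × KM = (208, -546, -305)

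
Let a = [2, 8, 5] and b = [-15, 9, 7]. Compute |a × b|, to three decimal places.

i: 8·7 - 5·9 = 56 - 45 = 11
j: 5·(-15) - 2·7 = -75 - 14 = -89
k: 2·9 - 8·(-15) = 18 - (-120) = 138
a × b = (11, -89, 138)
|a × b| = √(11² + (-89)² + 138²) = √27086 ≈ 164.5782

164.578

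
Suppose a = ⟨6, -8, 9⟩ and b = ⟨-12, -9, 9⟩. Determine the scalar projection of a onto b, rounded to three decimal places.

a · b = 6·(-12) + (-8)·(-9) + 9·9 = -72 + 72 + 81 = 81
|b| = √(144 + 81 + 81) = √306 ≈ 17.4929
comp_b a = 81 / √306 ≈ 4.630

4.630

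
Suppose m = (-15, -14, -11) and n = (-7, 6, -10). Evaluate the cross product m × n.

i: (-14)·(-10) - (-11)·6 = 140 - (-66) = 206
j: (-11)·(-7) - (-15)·(-10) = 77 - 150 = -73
k: (-15)·6 - (-14)·(-7) = -90 - 98 = -188
m × n = (206, -73, -188)

(206, -73, -188)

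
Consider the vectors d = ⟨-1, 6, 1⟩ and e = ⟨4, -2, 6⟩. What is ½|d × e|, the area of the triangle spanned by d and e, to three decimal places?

i: 6·6 - 1·(-2) = 36 - (-2) = 38
j: 1·4 - (-1)·6 = 4 - (-6) = 10
k: (-1)·(-2) - 6·4 = 2 - 24 = -22
d × e = (38, 10, -22)
|d × e| = √(38² + 10² + (-22)²) = √2028 ≈ 45.0333
area = ½ · 45.0333 ≈ 22.517

22.517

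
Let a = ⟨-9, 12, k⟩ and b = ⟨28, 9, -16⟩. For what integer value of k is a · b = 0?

-9

a · b = (-9)·28 + 12·9 + k·(-16) = -144 - 16k
Set equal to 0: -16k = 144, so k = -9.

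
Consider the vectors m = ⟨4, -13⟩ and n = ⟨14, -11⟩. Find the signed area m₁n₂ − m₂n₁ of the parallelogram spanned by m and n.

138

4·(-11) - (-13)·14 = -44 - (-182) = 138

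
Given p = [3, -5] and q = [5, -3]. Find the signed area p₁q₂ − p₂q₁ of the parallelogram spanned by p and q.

3·(-3) - (-5)·5 = -9 - (-25) = 16

16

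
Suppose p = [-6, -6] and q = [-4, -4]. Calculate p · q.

p · q = (-6)·(-4) + (-6)·(-4) = 24 + 24 = 48

48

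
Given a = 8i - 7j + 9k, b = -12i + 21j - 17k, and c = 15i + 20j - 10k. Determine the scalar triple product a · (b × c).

b × c:
i: 21·(-10) - (-17)·20 = -210 - (-340) = 130
j: (-17)·15 - (-12)·(-10) = -255 - 120 = -375
k: (-12)·20 - 21·15 = -240 - 315 = -555
b × c = (130, -375, -555)
a · (b × c) = 8·130 + (-7)·(-375) + 9·(-555) = 1040 + 2625 - 4995 = -1330

-1330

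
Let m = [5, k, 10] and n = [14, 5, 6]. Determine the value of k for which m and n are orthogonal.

m · n = 5·14 + k·5 + 10·6 = 130 + 5k
Set equal to 0: 5k = -130, so k = -26.

-26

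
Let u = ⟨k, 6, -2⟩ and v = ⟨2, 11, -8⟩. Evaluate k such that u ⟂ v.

u · v = k·2 + 6·11 + (-2)·(-8) = 82 + 2k
Set equal to 0: 2k = -82, so k = -41.

-41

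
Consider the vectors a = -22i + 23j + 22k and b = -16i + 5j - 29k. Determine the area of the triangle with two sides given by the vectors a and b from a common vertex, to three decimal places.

642.338

i: 23·(-29) - 22·5 = -667 - 110 = -777
j: 22·(-16) - (-22)·(-29) = -352 - 638 = -990
k: (-22)·5 - 23·(-16) = -110 - (-368) = 258
a × b = (-777, -990, 258)
|a × b| = √((-777)² + (-990)² + 258²) = √1650393 ≈ 1284.6762
area = ½ · 1284.6762 ≈ 642.338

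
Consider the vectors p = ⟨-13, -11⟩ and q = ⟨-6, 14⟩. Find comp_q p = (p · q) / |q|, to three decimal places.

p · q = (-13)·(-6) + (-11)·14 = 78 - 154 = -76
|q| = √(36 + 196) = √232 ≈ 15.2315
comp_q p = -76 / √232 ≈ -4.990

-4.990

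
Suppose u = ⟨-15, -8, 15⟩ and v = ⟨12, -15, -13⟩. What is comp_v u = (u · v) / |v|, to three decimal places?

-10.994

u · v = (-15)·12 + (-8)·(-15) + 15·(-13) = -180 + 120 - 195 = -255
|v| = √(144 + 225 + 169) = √538 ≈ 23.1948
comp_v u = -255 / √538 ≈ -10.994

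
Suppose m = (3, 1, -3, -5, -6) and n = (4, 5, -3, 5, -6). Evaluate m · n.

m · n = 3·4 + 1·5 + (-3)·(-3) + (-5)·5 + (-6)·(-6) = 12 + 5 + 9 - 25 + 36 = 37

37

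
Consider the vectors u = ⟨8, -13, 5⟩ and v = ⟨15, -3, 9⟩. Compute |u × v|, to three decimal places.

i: (-13)·9 - 5·(-3) = -117 - (-15) = -102
j: 5·15 - 8·9 = 75 - 72 = 3
k: 8·(-3) - (-13)·15 = -24 - (-195) = 171
u × v = (-102, 3, 171)
|u × v| = √((-102)² + 3² + 171²) = √39654 ≈ 199.1331

199.133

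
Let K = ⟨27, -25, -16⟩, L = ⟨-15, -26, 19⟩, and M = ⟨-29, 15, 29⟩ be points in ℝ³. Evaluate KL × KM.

KL = (-42, -1, 35)
KM = (-56, 40, 45)
i: (-1)·45 - 35·40 = -45 - 1400 = -1445
j: 35·(-56) - (-42)·45 = -1960 - (-1890) = -70
k: (-42)·40 - (-1)·(-56) = -1680 - 56 = -1736
KL × KM = (-1445, -70, -1736)

(-1445, -70, -1736)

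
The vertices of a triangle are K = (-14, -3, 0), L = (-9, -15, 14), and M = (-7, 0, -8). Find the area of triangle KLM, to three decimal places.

KL = (5, -12, 14),  KM = (7, 3, -8)
i: (-12)·(-8) - 14·3 = 96 - 42 = 54
j: 14·7 - 5·(-8) = 98 - (-40) = 138
k: 5·3 - (-12)·7 = 15 - (-84) = 99
KL × KM = (54, 138, 99)
|KL × KM| = √31761 ≈ 178.2162
area = ½ · 178.2162 ≈ 89.108

89.108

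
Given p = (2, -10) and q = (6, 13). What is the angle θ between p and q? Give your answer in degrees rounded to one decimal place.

p · q = 2·6 + (-10)·13 = 12 - 130 = -118
|p|² = 4 + 100 = 104,  |p| = √104 ≈ 10.198039
|q|² = 36 + 169 = 205,  |q| = √205 ≈ 14.317821
cos θ = -118 / (10.198039 · 14.317821) ≈ -0.80814
θ = arccos(-0.80814) ≈ 143.9°

143.9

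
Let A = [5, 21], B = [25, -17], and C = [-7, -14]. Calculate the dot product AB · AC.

1090

AB = B − A = (20, -38)
AC = C − A = (-12, -35)
AB · AC = 20·(-12) + (-38)·(-35) = -240 + 1330 = 1090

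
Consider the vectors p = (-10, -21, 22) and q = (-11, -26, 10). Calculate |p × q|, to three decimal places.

389.935

i: (-21)·10 - 22·(-26) = -210 - (-572) = 362
j: 22·(-11) - (-10)·10 = -242 - (-100) = -142
k: (-10)·(-26) - (-21)·(-11) = 260 - 231 = 29
p × q = (362, -142, 29)
|p × q| = √(362² + (-142)² + 29²) = √152049 ≈ 389.9346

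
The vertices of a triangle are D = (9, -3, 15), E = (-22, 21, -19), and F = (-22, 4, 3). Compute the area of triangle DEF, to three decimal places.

431.669

DE = (-31, 24, -34),  DF = (-31, 7, -12)
i: 24·(-12) - (-34)·7 = -288 - (-238) = -50
j: (-34)·(-31) - (-31)·(-12) = 1054 - 372 = 682
k: (-31)·7 - 24·(-31) = -217 - (-744) = 527
DE × DF = (-50, 682, 527)
|DE × DF| = √745353 ≈ 863.3383
area = ½ · 863.3383 ≈ 431.669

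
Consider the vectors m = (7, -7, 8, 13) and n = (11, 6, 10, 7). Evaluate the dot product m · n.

m · n = 7·11 + (-7)·6 + 8·10 + 13·7 = 77 - 42 + 80 + 91 = 206

206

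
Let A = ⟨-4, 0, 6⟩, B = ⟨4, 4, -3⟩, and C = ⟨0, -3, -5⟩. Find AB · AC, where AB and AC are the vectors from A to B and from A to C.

119

AB = B − A = (8, 4, -9)
AC = C − A = (4, -3, -11)
AB · AC = 8·4 + 4·(-3) + (-9)·(-11) = 32 - 12 + 99 = 119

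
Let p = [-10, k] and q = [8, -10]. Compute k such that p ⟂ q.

p · q = (-10)·8 + k·(-10) = -80 - 10k
Set equal to 0: -10k = 80, so k = -8.

-8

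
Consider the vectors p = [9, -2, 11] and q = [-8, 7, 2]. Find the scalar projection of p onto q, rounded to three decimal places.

p · q = 9·(-8) + (-2)·7 + 11·2 = -72 - 14 + 22 = -64
|q| = √(64 + 49 + 4) = √117 ≈ 10.8167
comp_q p = -64 / √117 ≈ -5.917

-5.917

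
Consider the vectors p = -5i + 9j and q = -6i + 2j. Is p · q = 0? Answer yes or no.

no

p · q = (-5)·(-6) + 9·2 = 30 + 18 = 48
Nonzero, so the vectors are not orthogonal.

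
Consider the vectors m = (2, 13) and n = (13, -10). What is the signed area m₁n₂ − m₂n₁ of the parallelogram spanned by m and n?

2·(-10) - 13·13 = -20 - 169 = -189

-189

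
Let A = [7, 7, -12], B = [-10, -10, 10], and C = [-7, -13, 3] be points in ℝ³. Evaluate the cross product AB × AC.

(185, -53, 102)

AB = (-17, -17, 22)
AC = (-14, -20, 15)
i: (-17)·15 - 22·(-20) = -255 - (-440) = 185
j: 22·(-14) - (-17)·15 = -308 - (-255) = -53
k: (-17)·(-20) - (-17)·(-14) = 340 - 238 = 102
AB × AC = (185, -53, 102)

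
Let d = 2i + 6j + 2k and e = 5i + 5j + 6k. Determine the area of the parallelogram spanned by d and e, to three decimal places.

i: 6·6 - 2·5 = 36 - 10 = 26
j: 2·5 - 2·6 = 10 - 12 = -2
k: 2·5 - 6·5 = 10 - 30 = -20
d × e = (26, -2, -20)
|d × e| = √(26² + (-2)² + (-20)²) = √1080 ≈ 32.8634

32.863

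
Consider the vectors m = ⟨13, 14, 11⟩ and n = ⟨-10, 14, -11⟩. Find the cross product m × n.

i: 14·(-11) - 11·14 = -154 - 154 = -308
j: 11·(-10) - 13·(-11) = -110 - (-143) = 33
k: 13·14 - 14·(-10) = 182 - (-140) = 322
m × n = (-308, 33, 322)

(-308, 33, 322)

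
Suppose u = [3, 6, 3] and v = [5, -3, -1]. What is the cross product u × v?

(3, 18, -39)

i: 6·(-1) - 3·(-3) = -6 - (-9) = 3
j: 3·5 - 3·(-1) = 15 - (-3) = 18
k: 3·(-3) - 6·5 = -9 - 30 = -39
u × v = (3, 18, -39)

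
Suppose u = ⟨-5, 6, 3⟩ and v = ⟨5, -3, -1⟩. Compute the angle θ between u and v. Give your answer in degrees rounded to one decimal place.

u · v = (-5)·5 + 6·(-3) + 3·(-1) = -25 - 18 - 3 = -46
|u|² = 25 + 36 + 9 = 70,  |u| = √70 ≈ 8.366600
|v|² = 25 + 9 + 1 = 35,  |v| = √35 ≈ 5.916080
cos θ = -46 / (8.366600 · 5.916080) ≈ -0.92934
θ = arccos(-0.92934) ≈ 158.3°

158.3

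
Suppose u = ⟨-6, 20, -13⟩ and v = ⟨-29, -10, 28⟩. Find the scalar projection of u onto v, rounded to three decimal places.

-9.390

u · v = (-6)·(-29) + 20·(-10) + (-13)·28 = 174 - 200 - 364 = -390
|v| = √(841 + 100 + 784) = √1725 ≈ 41.5331
comp_v u = -390 / √1725 ≈ -9.390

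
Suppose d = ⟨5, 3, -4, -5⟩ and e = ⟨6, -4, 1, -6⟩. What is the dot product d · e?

44

d · e = 5·6 + 3·(-4) + (-4)·1 + (-5)·(-6) = 30 - 12 - 4 + 30 = 44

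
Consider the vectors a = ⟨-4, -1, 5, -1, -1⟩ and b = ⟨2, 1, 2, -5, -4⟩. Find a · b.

a · b = (-4)·2 + (-1)·1 + 5·2 + (-1)·(-5) + (-1)·(-4) = -8 - 1 + 10 + 5 + 4 = 10

10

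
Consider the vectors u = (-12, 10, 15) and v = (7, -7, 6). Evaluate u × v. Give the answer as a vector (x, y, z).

i: 10·6 - 15·(-7) = 60 - (-105) = 165
j: 15·7 - (-12)·6 = 105 - (-72) = 177
k: (-12)·(-7) - 10·7 = 84 - 70 = 14
u × v = (165, 177, 14)

(165, 177, 14)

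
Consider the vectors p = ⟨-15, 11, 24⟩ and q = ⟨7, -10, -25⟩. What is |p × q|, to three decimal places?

222.268

i: 11·(-25) - 24·(-10) = -275 - (-240) = -35
j: 24·7 - (-15)·(-25) = 168 - 375 = -207
k: (-15)·(-10) - 11·7 = 150 - 77 = 73
p × q = (-35, -207, 73)
|p × q| = √((-35)² + (-207)² + 73²) = √49403 ≈ 222.2679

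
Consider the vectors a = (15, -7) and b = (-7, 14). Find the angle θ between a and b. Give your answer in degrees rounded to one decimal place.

a · b = 15·(-7) + (-7)·14 = -105 - 98 = -203
|a|² = 225 + 49 = 274,  |a| = √274 ≈ 16.552945
|b|² = 49 + 196 = 245,  |b| = √245 ≈ 15.652476
cos θ = -203 / (16.552945 · 15.652476) ≈ -0.78350
θ = arccos(-0.78350) ≈ 141.6°

141.6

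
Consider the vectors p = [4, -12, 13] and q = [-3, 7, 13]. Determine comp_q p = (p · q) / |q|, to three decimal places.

p · q = 4·(-3) + (-12)·7 + 13·13 = -12 - 84 + 169 = 73
|q| = √(9 + 49 + 169) = √227 ≈ 15.0665
comp_q p = 73 / √227 ≈ 4.845

4.845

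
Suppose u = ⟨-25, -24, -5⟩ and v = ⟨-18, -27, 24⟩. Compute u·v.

978

u · v = (-25)·(-18) + (-24)·(-27) + (-5)·24 = 450 + 648 - 120 = 978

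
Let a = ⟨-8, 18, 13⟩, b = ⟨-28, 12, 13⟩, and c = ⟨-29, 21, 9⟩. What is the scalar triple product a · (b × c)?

b × c:
i: 12·9 - 13·21 = 108 - 273 = -165
j: 13·(-29) - (-28)·9 = -377 - (-252) = -125
k: (-28)·21 - 12·(-29) = -588 - (-348) = -240
b × c = (-165, -125, -240)
a · (b × c) = (-8)·(-165) + 18·(-125) + 13·(-240) = 1320 - 2250 - 3120 = -4050

-4050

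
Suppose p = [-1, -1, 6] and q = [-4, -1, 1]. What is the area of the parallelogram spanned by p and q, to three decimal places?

23.728

i: (-1)·1 - 6·(-1) = -1 - (-6) = 5
j: 6·(-4) - (-1)·1 = -24 - (-1) = -23
k: (-1)·(-1) - (-1)·(-4) = 1 - 4 = -3
p × q = (5, -23, -3)
|p × q| = √(5² + (-23)² + (-3)²) = √563 ≈ 23.7276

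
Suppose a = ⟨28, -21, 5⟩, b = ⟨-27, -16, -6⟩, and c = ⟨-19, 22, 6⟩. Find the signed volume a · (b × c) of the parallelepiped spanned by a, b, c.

-9278

b × c:
i: (-16)·6 - (-6)·22 = -96 - (-132) = 36
j: (-6)·(-19) - (-27)·6 = 114 - (-162) = 276
k: (-27)·22 - (-16)·(-19) = -594 - 304 = -898
b × c = (36, 276, -898)
a · (b × c) = 28·36 + (-21)·276 + 5·(-898) = 1008 - 5796 - 4490 = -9278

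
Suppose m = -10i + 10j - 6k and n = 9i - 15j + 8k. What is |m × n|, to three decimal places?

i: 10·8 - (-6)·(-15) = 80 - 90 = -10
j: (-6)·9 - (-10)·8 = -54 - (-80) = 26
k: (-10)·(-15) - 10·9 = 150 - 90 = 60
m × n = (-10, 26, 60)
|m × n| = √((-10)² + 26² + 60²) = √4376 ≈ 66.1513

66.151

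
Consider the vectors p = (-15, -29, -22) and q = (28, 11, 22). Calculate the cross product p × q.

i: (-29)·22 - (-22)·11 = -638 - (-242) = -396
j: (-22)·28 - (-15)·22 = -616 - (-330) = -286
k: (-15)·11 - (-29)·28 = -165 - (-812) = 647
p × q = (-396, -286, 647)

(-396, -286, 647)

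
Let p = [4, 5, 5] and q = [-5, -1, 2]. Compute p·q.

-15

p · q = 4·(-5) + 5·(-1) + 5·2 = -20 - 5 + 10 = -15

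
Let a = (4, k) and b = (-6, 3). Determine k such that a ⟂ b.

8

a · b = 4·(-6) + k·3 = -24 + 3k
Set equal to 0: 3k = 24, so k = 8.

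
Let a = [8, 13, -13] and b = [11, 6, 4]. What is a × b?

(130, -175, -95)

i: 13·4 - (-13)·6 = 52 - (-78) = 130
j: (-13)·11 - 8·4 = -143 - 32 = -175
k: 8·6 - 13·11 = 48 - 143 = -95
a × b = (130, -175, -95)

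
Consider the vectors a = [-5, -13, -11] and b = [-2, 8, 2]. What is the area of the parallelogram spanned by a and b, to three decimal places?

96.042

i: (-13)·2 - (-11)·8 = -26 - (-88) = 62
j: (-11)·(-2) - (-5)·2 = 22 - (-10) = 32
k: (-5)·8 - (-13)·(-2) = -40 - 26 = -66
a × b = (62, 32, -66)
|a × b| = √(62² + 32² + (-66)²) = √9224 ≈ 96.0417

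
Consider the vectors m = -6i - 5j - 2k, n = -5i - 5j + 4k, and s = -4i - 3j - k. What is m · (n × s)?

n × s:
i: (-5)·(-1) - 4·(-3) = 5 - (-12) = 17
j: 4·(-4) - (-5)·(-1) = -16 - 5 = -21
k: (-5)·(-3) - (-5)·(-4) = 15 - 20 = -5
n × s = (17, -21, -5)
m · (n × s) = (-6)·17 + (-5)·(-21) + (-2)·(-5) = -102 + 105 + 10 = 13

13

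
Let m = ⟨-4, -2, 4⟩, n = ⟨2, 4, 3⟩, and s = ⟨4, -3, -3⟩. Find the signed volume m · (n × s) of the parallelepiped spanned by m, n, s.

n × s:
i: 4·(-3) - 3·(-3) = -12 - (-9) = -3
j: 3·4 - 2·(-3) = 12 - (-6) = 18
k: 2·(-3) - 4·4 = -6 - 16 = -22
n × s = (-3, 18, -22)
m · (n × s) = (-4)·(-3) + (-2)·18 + 4·(-22) = 12 - 36 - 88 = -112

-112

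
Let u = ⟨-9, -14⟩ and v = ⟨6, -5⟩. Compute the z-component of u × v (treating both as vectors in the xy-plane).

(-9)·(-5) - (-14)·6 = 45 - (-84) = 129

129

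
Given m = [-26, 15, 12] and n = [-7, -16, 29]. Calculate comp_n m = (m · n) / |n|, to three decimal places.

m · n = (-26)·(-7) + 15·(-16) + 12·29 = 182 - 240 + 348 = 290
|n| = √(49 + 256 + 841) = √1146 ≈ 33.8526
comp_n m = 290 / √1146 ≈ 8.567

8.567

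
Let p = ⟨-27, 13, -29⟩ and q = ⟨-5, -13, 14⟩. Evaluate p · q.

p · q = (-27)·(-5) + 13·(-13) + (-29)·14 = 135 - 169 - 406 = -440

-440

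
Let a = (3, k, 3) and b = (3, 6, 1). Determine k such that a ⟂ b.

a · b = 3·3 + k·6 + 3·1 = 12 + 6k
Set equal to 0: 6k = -12, so k = -2.

-2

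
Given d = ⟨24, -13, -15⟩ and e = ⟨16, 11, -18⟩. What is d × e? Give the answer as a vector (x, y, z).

i: (-13)·(-18) - (-15)·11 = 234 - (-165) = 399
j: (-15)·16 - 24·(-18) = -240 - (-432) = 192
k: 24·11 - (-13)·16 = 264 - (-208) = 472
d × e = (399, 192, 472)

(399, 192, 472)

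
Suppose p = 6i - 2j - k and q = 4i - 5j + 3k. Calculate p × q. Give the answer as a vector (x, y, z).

i: (-2)·3 - (-1)·(-5) = -6 - 5 = -11
j: (-1)·4 - 6·3 = -4 - 18 = -22
k: 6·(-5) - (-2)·4 = -30 - (-8) = -22
p × q = (-11, -22, -22)

(-11, -22, -22)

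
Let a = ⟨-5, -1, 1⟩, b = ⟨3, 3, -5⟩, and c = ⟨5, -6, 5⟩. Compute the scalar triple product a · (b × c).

b × c:
i: 3·5 - (-5)·(-6) = 15 - 30 = -15
j: (-5)·5 - 3·5 = -25 - 15 = -40
k: 3·(-6) - 3·5 = -18 - 15 = -33
b × c = (-15, -40, -33)
a · (b × c) = (-5)·(-15) + (-1)·(-40) + 1·(-33) = 75 + 40 - 33 = 82

82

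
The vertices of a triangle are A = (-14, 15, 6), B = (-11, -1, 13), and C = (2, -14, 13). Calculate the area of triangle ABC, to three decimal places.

AB = (3, -16, 7),  AC = (16, -29, 7)
i: (-16)·7 - 7·(-29) = -112 - (-203) = 91
j: 7·16 - 3·7 = 112 - 21 = 91
k: 3·(-29) - (-16)·16 = -87 - (-256) = 169
AB × AC = (91, 91, 169)
|AB × AC| = √45123 ≈ 212.4218
area = ½ · 212.4218 ≈ 106.211

106.211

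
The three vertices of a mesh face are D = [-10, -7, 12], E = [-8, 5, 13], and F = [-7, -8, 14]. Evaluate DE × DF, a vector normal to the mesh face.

DE = (2, 12, 1)
DF = (3, -1, 2)
i: 12·2 - 1·(-1) = 24 - (-1) = 25
j: 1·3 - 2·2 = 3 - 4 = -1
k: 2·(-1) - 12·3 = -2 - 36 = -38
DE × DF = (25, -1, -38)

(25, -1, -38)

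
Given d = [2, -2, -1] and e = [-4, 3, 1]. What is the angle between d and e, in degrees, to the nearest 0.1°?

168.7

d · e = 2·(-4) + (-2)·3 + (-1)·1 = -8 - 6 - 1 = -15
|d|² = 4 + 4 + 1 = 9,  |d| = √9 ≈ 3.000000
|e|² = 16 + 9 + 1 = 26,  |e| = √26 ≈ 5.099020
cos θ = -15 / (3.000000 · 5.099020) ≈ -0.98058
θ = arccos(-0.98058) ≈ 168.7°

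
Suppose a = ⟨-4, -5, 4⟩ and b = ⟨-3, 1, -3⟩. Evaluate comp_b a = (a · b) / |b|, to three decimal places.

a · b = (-4)·(-3) + (-5)·1 + 4·(-3) = 12 - 5 - 12 = -5
|b| = √(9 + 1 + 9) = √19 ≈ 4.3589
comp_b a = -5 / √19 ≈ -1.147

-1.147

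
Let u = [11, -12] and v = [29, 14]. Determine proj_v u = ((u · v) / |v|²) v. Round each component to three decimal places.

(4.223, 2.039)

u · v = 11·29 + (-12)·14 = 319 - 168 = 151
|v|² = 841 + 196 = 1037
proj_v u = (151/1037) · (29, 14) ≈ (4.223, 2.039)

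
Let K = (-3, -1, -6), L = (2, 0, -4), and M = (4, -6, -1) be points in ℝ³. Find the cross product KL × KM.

KL = (5, 1, 2)
KM = (7, -5, 5)
i: 1·5 - 2·(-5) = 5 - (-10) = 15
j: 2·7 - 5·5 = 14 - 25 = -11
k: 5·(-5) - 1·7 = -25 - 7 = -32
KL × KM = (15, -11, -32)

(15, -11, -32)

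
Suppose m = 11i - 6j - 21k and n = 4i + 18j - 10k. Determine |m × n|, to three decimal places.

491.736

i: (-6)·(-10) - (-21)·18 = 60 - (-378) = 438
j: (-21)·4 - 11·(-10) = -84 - (-110) = 26
k: 11·18 - (-6)·4 = 198 - (-24) = 222
m × n = (438, 26, 222)
|m × n| = √(438² + 26² + 222²) = √241804 ≈ 491.7357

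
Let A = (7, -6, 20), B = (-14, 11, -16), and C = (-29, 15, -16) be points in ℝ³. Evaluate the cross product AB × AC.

AB = (-21, 17, -36)
AC = (-36, 21, -36)
i: 17·(-36) - (-36)·21 = -612 - (-756) = 144
j: (-36)·(-36) - (-21)·(-36) = 1296 - 756 = 540
k: (-21)·21 - 17·(-36) = -441 - (-612) = 171
AB × AC = (144, 540, 171)

(144, 540, 171)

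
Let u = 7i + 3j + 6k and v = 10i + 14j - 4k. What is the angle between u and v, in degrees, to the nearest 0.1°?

59.1

u · v = 7·10 + 3·14 + 6·(-4) = 70 + 42 - 24 = 88
|u|² = 49 + 9 + 36 = 94,  |u| = √94 ≈ 9.695360
|v|² = 100 + 196 + 16 = 312,  |v| = √312 ≈ 17.663522
cos θ = 88 / (9.695360 · 17.663522) ≈ 0.51386
θ = arccos(0.51386) ≈ 59.1°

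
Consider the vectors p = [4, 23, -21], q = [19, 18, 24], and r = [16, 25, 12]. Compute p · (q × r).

q × r:
i: 18·12 - 24·25 = 216 - 600 = -384
j: 24·16 - 19·12 = 384 - 228 = 156
k: 19·25 - 18·16 = 475 - 288 = 187
q × r = (-384, 156, 187)
p · (q × r) = 4·(-384) + 23·156 + (-21)·187 = -1536 + 3588 - 3927 = -1875

-1875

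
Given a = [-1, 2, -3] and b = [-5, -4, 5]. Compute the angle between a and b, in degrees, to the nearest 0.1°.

a · b = (-1)·(-5) + 2·(-4) + (-3)·5 = 5 - 8 - 15 = -18
|a|² = 1 + 4 + 9 = 14,  |a| = √14 ≈ 3.741657
|b|² = 25 + 16 + 25 = 66,  |b| = √66 ≈ 8.124038
cos θ = -18 / (3.741657 · 8.124038) ≈ -0.59216
θ = arccos(-0.59216) ≈ 126.3°

126.3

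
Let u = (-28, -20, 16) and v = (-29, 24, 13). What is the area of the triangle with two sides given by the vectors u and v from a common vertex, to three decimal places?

705.734

i: (-20)·13 - 16·24 = -260 - 384 = -644
j: 16·(-29) - (-28)·13 = -464 - (-364) = -100
k: (-28)·24 - (-20)·(-29) = -672 - 580 = -1252
u × v = (-644, -100, -1252)
|u × v| = √((-644)² + (-100)² + (-1252)²) = √1992240 ≈ 1411.4673
area = ½ · 1411.4673 ≈ 705.734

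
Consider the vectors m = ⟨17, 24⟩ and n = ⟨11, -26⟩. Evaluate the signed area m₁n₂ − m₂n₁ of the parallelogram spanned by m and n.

-706

17·(-26) - 24·11 = -442 - 264 = -706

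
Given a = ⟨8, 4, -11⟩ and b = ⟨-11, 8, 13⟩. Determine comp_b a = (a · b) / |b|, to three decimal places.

-10.577

a · b = 8·(-11) + 4·8 + (-11)·13 = -88 + 32 - 143 = -199
|b| = √(121 + 64 + 169) = √354 ≈ 18.8149
comp_b a = -199 / √354 ≈ -10.577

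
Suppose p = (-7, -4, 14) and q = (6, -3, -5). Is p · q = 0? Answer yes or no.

p · q = (-7)·6 + (-4)·(-3) + 14·(-5) = -42 + 12 - 70 = -100
Nonzero, so the vectors are not orthogonal.

no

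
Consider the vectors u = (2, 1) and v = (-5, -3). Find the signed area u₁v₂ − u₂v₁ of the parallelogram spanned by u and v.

-1

2·(-3) - 1·(-5) = -6 - (-5) = -1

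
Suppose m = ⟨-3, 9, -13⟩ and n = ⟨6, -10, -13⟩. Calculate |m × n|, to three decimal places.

i: 9·(-13) - (-13)·(-10) = -117 - 130 = -247
j: (-13)·6 - (-3)·(-13) = -78 - 39 = -117
k: (-3)·(-10) - 9·6 = 30 - 54 = -24
m × n = (-247, -117, -24)
|m × n| = √((-247)² + (-117)² + (-24)²) = √75274 ≈ 274.3611

274.361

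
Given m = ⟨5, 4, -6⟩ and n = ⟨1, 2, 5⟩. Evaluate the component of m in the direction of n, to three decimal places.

-3.104

m · n = 5·1 + 4·2 + (-6)·5 = 5 + 8 - 30 = -17
|n| = √(1 + 4 + 25) = √30 ≈ 5.4772
comp_n m = -17 / √30 ≈ -3.104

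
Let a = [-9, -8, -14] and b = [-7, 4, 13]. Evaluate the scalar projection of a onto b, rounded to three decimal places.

a · b = (-9)·(-7) + (-8)·4 + (-14)·13 = 63 - 32 - 182 = -151
|b| = √(49 + 16 + 169) = √234 ≈ 15.2971
comp_b a = -151 / √234 ≈ -9.871

-9.871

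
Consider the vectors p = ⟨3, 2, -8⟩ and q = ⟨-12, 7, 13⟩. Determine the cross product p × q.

i: 2·13 - (-8)·7 = 26 - (-56) = 82
j: (-8)·(-12) - 3·13 = 96 - 39 = 57
k: 3·7 - 2·(-12) = 21 - (-24) = 45
p × q = (82, 57, 45)

(82, 57, 45)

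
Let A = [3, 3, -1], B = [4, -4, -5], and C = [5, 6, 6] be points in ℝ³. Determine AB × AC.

(-37, -15, 17)

AB = (1, -7, -4)
AC = (2, 3, 7)
i: (-7)·7 - (-4)·3 = -49 - (-12) = -37
j: (-4)·2 - 1·7 = -8 - 7 = -15
k: 1·3 - (-7)·2 = 3 - (-14) = 17
AB × AC = (-37, -15, 17)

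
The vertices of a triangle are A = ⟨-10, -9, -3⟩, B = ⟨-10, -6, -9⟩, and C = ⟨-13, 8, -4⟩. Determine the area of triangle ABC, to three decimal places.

AB = (0, 3, -6),  AC = (-3, 17, -1)
i: 3·(-1) - (-6)·17 = -3 - (-102) = 99
j: (-6)·(-3) - 0·(-1) = 18 - 0 = 18
k: 0·17 - 3·(-3) = 0 - (-9) = 9
AB × AC = (99, 18, 9)
|AB × AC| = √10206 ≈ 101.0247
area = ½ · 101.0247 ≈ 50.512

50.512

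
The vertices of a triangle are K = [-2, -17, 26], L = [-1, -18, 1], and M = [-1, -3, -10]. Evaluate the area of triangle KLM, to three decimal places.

KL = (1, -1, -25),  KM = (1, 14, -36)
i: (-1)·(-36) - (-25)·14 = 36 - (-350) = 386
j: (-25)·1 - 1·(-36) = -25 - (-36) = 11
k: 1·14 - (-1)·1 = 14 - (-1) = 15
KL × KM = (386, 11, 15)
|KL × KM| = √149342 ≈ 386.4479
area = ½ · 386.4479 ≈ 193.224

193.224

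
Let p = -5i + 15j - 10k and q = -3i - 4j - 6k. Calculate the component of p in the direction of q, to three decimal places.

p · q = (-5)·(-3) + 15·(-4) + (-10)·(-6) = 15 - 60 + 60 = 15
|q| = √(9 + 16 + 36) = √61 ≈ 7.8102
comp_q p = 15 / √61 ≈ 1.921

1.921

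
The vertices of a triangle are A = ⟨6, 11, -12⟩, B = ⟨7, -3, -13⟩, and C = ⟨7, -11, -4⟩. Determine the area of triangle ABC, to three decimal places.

67.270

AB = (1, -14, -1),  AC = (1, -22, 8)
i: (-14)·8 - (-1)·(-22) = -112 - 22 = -134
j: (-1)·1 - 1·8 = -1 - 8 = -9
k: 1·(-22) - (-14)·1 = -22 - (-14) = -8
AB × AC = (-134, -9, -8)
|AB × AC| = √18101 ≈ 134.5400
area = ½ · 134.5400 ≈ 67.270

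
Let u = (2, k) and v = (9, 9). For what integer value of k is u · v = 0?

u · v = 2·9 + k·9 = 18 + 9k
Set equal to 0: 9k = -18, so k = -2.

-2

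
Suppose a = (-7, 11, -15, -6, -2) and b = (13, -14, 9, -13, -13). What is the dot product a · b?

a · b = (-7)·13 + 11·(-14) + (-15)·9 + (-6)·(-13) + (-2)·(-13) = -91 - 154 - 135 + 78 + 26 = -276

-276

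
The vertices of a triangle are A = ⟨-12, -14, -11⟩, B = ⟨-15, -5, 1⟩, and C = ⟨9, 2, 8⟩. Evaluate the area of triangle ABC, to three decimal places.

AB = (-3, 9, 12),  AC = (21, 16, 19)
i: 9·19 - 12·16 = 171 - 192 = -21
j: 12·21 - (-3)·19 = 252 - (-57) = 309
k: (-3)·16 - 9·21 = -48 - 189 = -237
AB × AC = (-21, 309, -237)
|AB × AC| = √152091 ≈ 389.9885
area = ½ · 389.9885 ≈ 194.994

194.994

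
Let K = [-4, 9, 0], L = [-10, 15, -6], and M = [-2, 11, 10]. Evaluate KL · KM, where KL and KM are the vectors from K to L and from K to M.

-60

KL = L − K = (-6, 6, -6)
KM = M − K = (2, 2, 10)
KL · KM = (-6)·2 + 6·2 + (-6)·10 = -12 + 12 - 60 = -60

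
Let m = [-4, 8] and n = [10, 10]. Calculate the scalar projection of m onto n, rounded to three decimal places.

m · n = (-4)·10 + 8·10 = -40 + 80 = 40
|n| = √(100 + 100) = √200 ≈ 14.1421
comp_n m = 40 / √200 ≈ 2.828

2.828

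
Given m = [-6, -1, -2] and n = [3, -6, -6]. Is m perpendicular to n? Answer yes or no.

m · n = (-6)·3 + (-1)·(-6) + (-2)·(-6) = -18 + 6 + 12 = 0
Zero, so the vectors are orthogonal.

yes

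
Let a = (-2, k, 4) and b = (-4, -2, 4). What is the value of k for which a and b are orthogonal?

a · b = (-2)·(-4) + k·(-2) + 4·4 = 24 - 2k
Set equal to 0: -2k = -24, so k = 12.

12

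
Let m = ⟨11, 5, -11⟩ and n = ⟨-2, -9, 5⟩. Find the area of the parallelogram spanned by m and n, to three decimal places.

120.358

i: 5·5 - (-11)·(-9) = 25 - 99 = -74
j: (-11)·(-2) - 11·5 = 22 - 55 = -33
k: 11·(-9) - 5·(-2) = -99 - (-10) = -89
m × n = (-74, -33, -89)
|m × n| = √((-74)² + (-33)² + (-89)²) = √14486 ≈ 120.3578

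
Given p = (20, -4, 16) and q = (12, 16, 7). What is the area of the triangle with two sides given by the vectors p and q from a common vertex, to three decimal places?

i: (-4)·7 - 16·16 = -28 - 256 = -284
j: 16·12 - 20·7 = 192 - 140 = 52
k: 20·16 - (-4)·12 = 320 - (-48) = 368
p × q = (-284, 52, 368)
|p × q| = √((-284)² + 52² + 368²) = √218784 ≈ 467.7435
area = ½ · 467.7435 ≈ 233.872

233.872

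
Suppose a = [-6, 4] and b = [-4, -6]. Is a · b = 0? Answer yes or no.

yes

a · b = (-6)·(-4) + 4·(-6) = 24 - 24 = 0
Zero, so the vectors are orthogonal.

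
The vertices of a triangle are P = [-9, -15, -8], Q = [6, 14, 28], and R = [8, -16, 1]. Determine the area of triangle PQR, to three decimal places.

378.749

PQ = (15, 29, 36),  PR = (17, -1, 9)
i: 29·9 - 36·(-1) = 261 - (-36) = 297
j: 36·17 - 15·9 = 612 - 135 = 477
k: 15·(-1) - 29·17 = -15 - 493 = -508
PQ × PR = (297, 477, -508)
|PQ × PR| = √573802 ≈ 757.4972
area = ½ · 757.4972 ≈ 378.749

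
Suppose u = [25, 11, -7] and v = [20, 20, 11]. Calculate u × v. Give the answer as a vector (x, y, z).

i: 11·11 - (-7)·20 = 121 - (-140) = 261
j: (-7)·20 - 25·11 = -140 - 275 = -415
k: 25·20 - 11·20 = 500 - 220 = 280
u × v = (261, -415, 280)

(261, -415, 280)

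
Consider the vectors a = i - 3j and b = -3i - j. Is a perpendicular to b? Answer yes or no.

yes

a · b = 1·(-3) + (-3)·(-1) = -3 + 3 = 0
Zero, so the vectors are orthogonal.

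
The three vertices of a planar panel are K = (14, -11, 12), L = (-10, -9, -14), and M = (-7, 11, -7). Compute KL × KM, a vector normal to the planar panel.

KL = (-24, 2, -26)
KM = (-21, 22, -19)
i: 2·(-19) - (-26)·22 = -38 - (-572) = 534
j: (-26)·(-21) - (-24)·(-19) = 546 - 456 = 90
k: (-24)·22 - 2·(-21) = -528 - (-42) = -486
KL × KM = (534, 90, -486)

(534, 90, -486)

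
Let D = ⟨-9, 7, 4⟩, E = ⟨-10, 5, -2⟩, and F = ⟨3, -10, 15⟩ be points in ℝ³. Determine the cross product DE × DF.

(-124, -61, 41)

DE = (-1, -2, -6)
DF = (12, -17, 11)
i: (-2)·11 - (-6)·(-17) = -22 - 102 = -124
j: (-6)·12 - (-1)·11 = -72 - (-11) = -61
k: (-1)·(-17) - (-2)·12 = 17 - (-24) = 41
DE × DF = (-124, -61, 41)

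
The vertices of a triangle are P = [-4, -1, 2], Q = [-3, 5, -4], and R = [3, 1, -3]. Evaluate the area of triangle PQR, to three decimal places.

28.692

PQ = (1, 6, -6),  PR = (7, 2, -5)
i: 6·(-5) - (-6)·2 = -30 - (-12) = -18
j: (-6)·7 - 1·(-5) = -42 - (-5) = -37
k: 1·2 - 6·7 = 2 - 42 = -40
PQ × PR = (-18, -37, -40)
|PQ × PR| = √3293 ≈ 57.3847
area = ½ · 57.3847 ≈ 28.692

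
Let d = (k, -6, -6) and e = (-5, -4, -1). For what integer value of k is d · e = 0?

d · e = k·(-5) + (-6)·(-4) + (-6)·(-1) = 30 - 5k
Set equal to 0: -5k = -30, so k = 6.

6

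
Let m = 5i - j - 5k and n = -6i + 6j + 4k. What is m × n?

i: (-1)·4 - (-5)·6 = -4 - (-30) = 26
j: (-5)·(-6) - 5·4 = 30 - 20 = 10
k: 5·6 - (-1)·(-6) = 30 - 6 = 24
m × n = (26, 10, 24)

(26, 10, 24)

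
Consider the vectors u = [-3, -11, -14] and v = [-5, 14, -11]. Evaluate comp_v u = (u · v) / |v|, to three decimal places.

0.811

u · v = (-3)·(-5) + (-11)·14 + (-14)·(-11) = 15 - 154 + 154 = 15
|v| = √(25 + 196 + 121) = √342 ≈ 18.4932
comp_v u = 15 / √342 ≈ 0.811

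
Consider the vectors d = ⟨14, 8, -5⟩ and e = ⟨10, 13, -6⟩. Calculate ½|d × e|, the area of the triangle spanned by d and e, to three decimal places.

i: 8·(-6) - (-5)·13 = -48 - (-65) = 17
j: (-5)·10 - 14·(-6) = -50 - (-84) = 34
k: 14·13 - 8·10 = 182 - 80 = 102
d × e = (17, 34, 102)
|d × e| = √(17² + 34² + 102²) = √11849 ≈ 108.8531
area = ½ · 108.8531 ≈ 54.427

54.427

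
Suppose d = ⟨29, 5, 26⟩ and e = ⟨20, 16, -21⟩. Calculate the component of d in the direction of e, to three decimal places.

3.442

d · e = 29·20 + 5·16 + 26·(-21) = 580 + 80 - 546 = 114
|e| = √(400 + 256 + 441) = √1097 ≈ 33.1210
comp_e d = 114 / √1097 ≈ 3.442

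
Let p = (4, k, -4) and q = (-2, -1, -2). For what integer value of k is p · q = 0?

p · q = 4·(-2) + k·(-1) + (-4)·(-2) = 0 - 1k
Set equal to 0: -1k = 0, so k = 0.

0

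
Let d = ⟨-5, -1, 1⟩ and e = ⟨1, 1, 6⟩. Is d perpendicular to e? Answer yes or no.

d · e = (-5)·1 + (-1)·1 + 1·6 = -5 - 1 + 6 = 0
Zero, so the vectors are orthogonal.

yes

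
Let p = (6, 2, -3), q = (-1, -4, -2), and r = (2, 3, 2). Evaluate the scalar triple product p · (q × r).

q × r:
i: (-4)·2 - (-2)·3 = -8 - (-6) = -2
j: (-2)·2 - (-1)·2 = -4 - (-2) = -2
k: (-1)·3 - (-4)·2 = -3 - (-8) = 5
q × r = (-2, -2, 5)
p · (q × r) = 6·(-2) + 2·(-2) + (-3)·5 = -12 - 4 - 15 = -31

-31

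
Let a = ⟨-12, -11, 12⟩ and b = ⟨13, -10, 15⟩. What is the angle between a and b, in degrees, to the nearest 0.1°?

a · b = (-12)·13 + (-11)·(-10) + 12·15 = -156 + 110 + 180 = 134
|a|² = 144 + 121 + 144 = 409,  |a| = √409 ≈ 20.223748
|b|² = 169 + 100 + 225 = 494,  |b| = √494 ≈ 22.226111
cos θ = 134 / (20.223748 · 22.226111) ≈ 0.29811
θ = arccos(0.29811) ≈ 72.7°

72.7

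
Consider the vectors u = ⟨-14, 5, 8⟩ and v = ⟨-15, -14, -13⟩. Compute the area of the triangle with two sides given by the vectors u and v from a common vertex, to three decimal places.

i: 5·(-13) - 8·(-14) = -65 - (-112) = 47
j: 8·(-15) - (-14)·(-13) = -120 - 182 = -302
k: (-14)·(-14) - 5·(-15) = 196 - (-75) = 271
u × v = (47, -302, 271)
|u × v| = √(47² + (-302)² + 271²) = √166854 ≈ 408.4777
area = ½ · 408.4777 ≈ 204.239

204.239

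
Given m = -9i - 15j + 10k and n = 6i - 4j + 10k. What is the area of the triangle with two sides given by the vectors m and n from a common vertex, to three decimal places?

i: (-15)·10 - 10·(-4) = -150 - (-40) = -110
j: 10·6 - (-9)·10 = 60 - (-90) = 150
k: (-9)·(-4) - (-15)·6 = 36 - (-90) = 126
m × n = (-110, 150, 126)
|m × n| = √((-110)² + 150² + 126²) = √50476 ≈ 224.6686
area = ½ · 224.6686 ≈ 112.334

112.334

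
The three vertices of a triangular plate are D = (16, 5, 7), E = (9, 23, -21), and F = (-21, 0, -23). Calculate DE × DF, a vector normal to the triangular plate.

DE = (-7, 18, -28)
DF = (-37, -5, -30)
i: 18·(-30) - (-28)·(-5) = -540 - 140 = -680
j: (-28)·(-37) - (-7)·(-30) = 1036 - 210 = 826
k: (-7)·(-5) - 18·(-37) = 35 - (-666) = 701
DE × DF = (-680, 826, 701)

(-680, 826, 701)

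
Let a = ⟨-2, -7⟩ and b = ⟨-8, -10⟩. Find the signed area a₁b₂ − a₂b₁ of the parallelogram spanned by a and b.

-36

(-2)·(-10) - (-7)·(-8) = 20 - 56 = -36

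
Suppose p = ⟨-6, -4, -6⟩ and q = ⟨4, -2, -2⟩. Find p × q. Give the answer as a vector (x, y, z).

(-4, -36, 28)

i: (-4)·(-2) - (-6)·(-2) = 8 - 12 = -4
j: (-6)·4 - (-6)·(-2) = -24 - 12 = -36
k: (-6)·(-2) - (-4)·4 = 12 - (-16) = 28
p × q = (-4, -36, 28)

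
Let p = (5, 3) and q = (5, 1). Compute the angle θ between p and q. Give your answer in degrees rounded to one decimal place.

p · q = 5·5 + 3·1 = 25 + 3 = 28
|p|² = 25 + 9 = 34,  |p| = √34 ≈ 5.830952
|q|² = 25 + 1 = 26,  |q| = √26 ≈ 5.099020
cos θ = 28 / (5.830952 · 5.099020) ≈ 0.94174
θ = arccos(0.94174) ≈ 19.7°

19.7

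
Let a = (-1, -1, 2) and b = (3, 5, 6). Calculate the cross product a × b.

(-16, 12, -2)

i: (-1)·6 - 2·5 = -6 - 10 = -16
j: 2·3 - (-1)·6 = 6 - (-6) = 12
k: (-1)·5 - (-1)·3 = -5 - (-3) = -2
a × b = (-16, 12, -2)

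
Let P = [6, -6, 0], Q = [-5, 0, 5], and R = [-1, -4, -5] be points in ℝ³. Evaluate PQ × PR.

(-40, -90, 20)

PQ = (-11, 6, 5)
PR = (-7, 2, -5)
i: 6·(-5) - 5·2 = -30 - 10 = -40
j: 5·(-7) - (-11)·(-5) = -35 - 55 = -90
k: (-11)·2 - 6·(-7) = -22 - (-42) = 20
PQ × PR = (-40, -90, 20)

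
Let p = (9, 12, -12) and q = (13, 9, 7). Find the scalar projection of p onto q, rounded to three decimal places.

p · q = 9·13 + 12·9 + (-12)·7 = 117 + 108 - 84 = 141
|q| = √(169 + 81 + 49) = √299 ≈ 17.2916
comp_q p = 141 / √299 ≈ 8.154

8.154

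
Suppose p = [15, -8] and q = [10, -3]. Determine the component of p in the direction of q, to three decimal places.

p · q = 15·10 + (-8)·(-3) = 150 + 24 = 174
|q| = √(100 + 9) = √109 ≈ 10.4403
comp_q p = 174 / √109 ≈ 16.666

16.666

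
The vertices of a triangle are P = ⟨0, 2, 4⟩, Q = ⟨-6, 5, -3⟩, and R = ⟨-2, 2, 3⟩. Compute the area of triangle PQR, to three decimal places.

5.220

PQ = (-6, 3, -7),  PR = (-2, 0, -1)
i: 3·(-1) - (-7)·0 = -3 - 0 = -3
j: (-7)·(-2) - (-6)·(-1) = 14 - 6 = 8
k: (-6)·0 - 3·(-2) = 0 - (-6) = 6
PQ × PR = (-3, 8, 6)
|PQ × PR| = √109 ≈ 10.4403
area = ½ · 10.4403 ≈ 5.220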